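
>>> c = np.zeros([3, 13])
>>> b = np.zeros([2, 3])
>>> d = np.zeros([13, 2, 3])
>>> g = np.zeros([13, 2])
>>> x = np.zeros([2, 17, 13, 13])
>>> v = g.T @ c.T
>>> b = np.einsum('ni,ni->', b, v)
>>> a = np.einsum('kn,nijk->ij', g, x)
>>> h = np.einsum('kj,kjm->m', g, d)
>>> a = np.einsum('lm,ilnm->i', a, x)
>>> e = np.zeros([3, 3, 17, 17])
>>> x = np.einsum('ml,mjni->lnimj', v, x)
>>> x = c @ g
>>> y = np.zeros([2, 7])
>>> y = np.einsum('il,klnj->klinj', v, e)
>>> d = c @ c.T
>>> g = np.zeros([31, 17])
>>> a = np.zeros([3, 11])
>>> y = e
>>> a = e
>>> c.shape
(3, 13)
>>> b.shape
()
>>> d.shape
(3, 3)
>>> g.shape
(31, 17)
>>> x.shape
(3, 2)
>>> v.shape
(2, 3)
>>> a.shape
(3, 3, 17, 17)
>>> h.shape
(3,)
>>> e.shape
(3, 3, 17, 17)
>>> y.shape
(3, 3, 17, 17)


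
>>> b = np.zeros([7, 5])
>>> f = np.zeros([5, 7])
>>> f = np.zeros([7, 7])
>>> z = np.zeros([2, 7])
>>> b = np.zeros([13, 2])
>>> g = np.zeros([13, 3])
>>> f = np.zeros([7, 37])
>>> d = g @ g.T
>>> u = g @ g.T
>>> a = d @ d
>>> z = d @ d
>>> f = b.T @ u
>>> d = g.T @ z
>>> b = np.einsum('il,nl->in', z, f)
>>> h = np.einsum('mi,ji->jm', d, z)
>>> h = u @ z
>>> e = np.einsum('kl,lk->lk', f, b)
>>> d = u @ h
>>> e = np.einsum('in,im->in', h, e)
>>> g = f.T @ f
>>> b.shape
(13, 2)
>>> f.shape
(2, 13)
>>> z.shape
(13, 13)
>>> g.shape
(13, 13)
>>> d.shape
(13, 13)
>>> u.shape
(13, 13)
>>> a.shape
(13, 13)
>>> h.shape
(13, 13)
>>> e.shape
(13, 13)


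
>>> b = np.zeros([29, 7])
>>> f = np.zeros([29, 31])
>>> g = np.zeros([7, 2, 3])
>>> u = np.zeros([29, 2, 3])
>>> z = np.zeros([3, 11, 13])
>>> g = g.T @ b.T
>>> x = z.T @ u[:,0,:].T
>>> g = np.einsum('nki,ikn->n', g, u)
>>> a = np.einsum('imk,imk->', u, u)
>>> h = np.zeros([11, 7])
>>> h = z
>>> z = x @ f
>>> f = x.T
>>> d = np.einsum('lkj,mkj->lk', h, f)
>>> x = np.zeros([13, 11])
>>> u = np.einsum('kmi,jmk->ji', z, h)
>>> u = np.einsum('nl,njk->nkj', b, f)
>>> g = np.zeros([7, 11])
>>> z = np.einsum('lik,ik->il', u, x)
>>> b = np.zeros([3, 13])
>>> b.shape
(3, 13)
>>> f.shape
(29, 11, 13)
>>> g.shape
(7, 11)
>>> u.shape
(29, 13, 11)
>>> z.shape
(13, 29)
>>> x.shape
(13, 11)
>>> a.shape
()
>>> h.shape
(3, 11, 13)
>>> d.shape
(3, 11)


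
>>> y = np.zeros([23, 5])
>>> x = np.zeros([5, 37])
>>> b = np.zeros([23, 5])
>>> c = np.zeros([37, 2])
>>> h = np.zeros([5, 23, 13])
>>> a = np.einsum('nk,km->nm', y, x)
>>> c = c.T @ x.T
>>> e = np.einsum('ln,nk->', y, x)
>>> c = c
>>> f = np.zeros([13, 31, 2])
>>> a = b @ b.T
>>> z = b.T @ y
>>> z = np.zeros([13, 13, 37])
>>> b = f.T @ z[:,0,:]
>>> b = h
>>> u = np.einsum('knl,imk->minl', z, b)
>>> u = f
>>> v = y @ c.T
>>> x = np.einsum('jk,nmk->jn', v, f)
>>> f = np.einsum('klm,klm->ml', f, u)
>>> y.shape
(23, 5)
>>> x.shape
(23, 13)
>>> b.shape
(5, 23, 13)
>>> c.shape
(2, 5)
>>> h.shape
(5, 23, 13)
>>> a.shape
(23, 23)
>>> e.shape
()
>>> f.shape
(2, 31)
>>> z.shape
(13, 13, 37)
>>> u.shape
(13, 31, 2)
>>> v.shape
(23, 2)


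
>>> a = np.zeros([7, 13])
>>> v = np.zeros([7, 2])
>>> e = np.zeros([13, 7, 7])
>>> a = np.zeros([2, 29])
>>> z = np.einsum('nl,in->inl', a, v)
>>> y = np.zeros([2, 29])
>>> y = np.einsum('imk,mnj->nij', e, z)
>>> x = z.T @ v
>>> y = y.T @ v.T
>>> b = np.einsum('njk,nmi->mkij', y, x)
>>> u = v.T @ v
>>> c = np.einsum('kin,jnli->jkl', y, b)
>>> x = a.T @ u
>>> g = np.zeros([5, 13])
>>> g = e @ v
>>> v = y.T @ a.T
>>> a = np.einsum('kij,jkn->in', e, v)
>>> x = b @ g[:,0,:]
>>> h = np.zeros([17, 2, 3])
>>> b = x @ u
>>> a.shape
(7, 2)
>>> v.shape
(7, 13, 2)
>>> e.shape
(13, 7, 7)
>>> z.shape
(7, 2, 29)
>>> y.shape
(29, 13, 7)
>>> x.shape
(2, 7, 2, 2)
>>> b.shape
(2, 7, 2, 2)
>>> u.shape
(2, 2)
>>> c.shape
(2, 29, 2)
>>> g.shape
(13, 7, 2)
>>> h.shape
(17, 2, 3)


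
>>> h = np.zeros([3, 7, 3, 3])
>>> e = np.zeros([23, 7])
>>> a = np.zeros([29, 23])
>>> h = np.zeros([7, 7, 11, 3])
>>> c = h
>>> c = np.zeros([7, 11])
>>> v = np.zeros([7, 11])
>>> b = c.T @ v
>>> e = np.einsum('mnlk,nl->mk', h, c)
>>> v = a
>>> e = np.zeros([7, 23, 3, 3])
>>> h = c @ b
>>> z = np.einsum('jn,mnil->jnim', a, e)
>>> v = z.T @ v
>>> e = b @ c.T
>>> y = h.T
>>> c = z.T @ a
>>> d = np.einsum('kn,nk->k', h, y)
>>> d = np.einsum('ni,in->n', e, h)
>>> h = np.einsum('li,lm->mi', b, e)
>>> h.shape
(7, 11)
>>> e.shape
(11, 7)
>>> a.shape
(29, 23)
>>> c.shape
(7, 3, 23, 23)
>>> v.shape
(7, 3, 23, 23)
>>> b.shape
(11, 11)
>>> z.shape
(29, 23, 3, 7)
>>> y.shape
(11, 7)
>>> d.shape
(11,)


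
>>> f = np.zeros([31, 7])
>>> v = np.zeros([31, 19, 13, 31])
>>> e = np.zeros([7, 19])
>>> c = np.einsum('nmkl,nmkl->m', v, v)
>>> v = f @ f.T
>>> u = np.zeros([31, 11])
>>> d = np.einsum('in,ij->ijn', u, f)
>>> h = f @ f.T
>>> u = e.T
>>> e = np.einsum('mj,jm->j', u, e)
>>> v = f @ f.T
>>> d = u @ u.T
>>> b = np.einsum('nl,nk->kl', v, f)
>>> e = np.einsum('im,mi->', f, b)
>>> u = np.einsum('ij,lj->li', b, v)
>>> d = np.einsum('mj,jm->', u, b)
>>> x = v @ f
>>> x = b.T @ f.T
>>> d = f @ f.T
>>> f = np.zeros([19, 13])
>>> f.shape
(19, 13)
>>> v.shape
(31, 31)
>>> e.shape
()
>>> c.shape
(19,)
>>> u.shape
(31, 7)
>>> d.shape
(31, 31)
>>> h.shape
(31, 31)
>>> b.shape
(7, 31)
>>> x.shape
(31, 31)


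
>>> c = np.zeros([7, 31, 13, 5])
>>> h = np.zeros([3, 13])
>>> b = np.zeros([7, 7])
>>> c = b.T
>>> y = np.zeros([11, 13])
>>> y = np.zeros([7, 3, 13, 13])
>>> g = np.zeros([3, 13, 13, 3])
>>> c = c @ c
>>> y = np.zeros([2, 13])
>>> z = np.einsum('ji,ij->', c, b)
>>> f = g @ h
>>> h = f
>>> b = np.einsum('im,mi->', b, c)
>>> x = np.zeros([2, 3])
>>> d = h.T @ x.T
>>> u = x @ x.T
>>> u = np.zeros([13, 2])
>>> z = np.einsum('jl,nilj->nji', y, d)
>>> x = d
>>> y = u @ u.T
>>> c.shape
(7, 7)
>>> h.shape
(3, 13, 13, 13)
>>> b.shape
()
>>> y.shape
(13, 13)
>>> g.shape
(3, 13, 13, 3)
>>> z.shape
(13, 2, 13)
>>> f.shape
(3, 13, 13, 13)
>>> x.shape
(13, 13, 13, 2)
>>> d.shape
(13, 13, 13, 2)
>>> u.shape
(13, 2)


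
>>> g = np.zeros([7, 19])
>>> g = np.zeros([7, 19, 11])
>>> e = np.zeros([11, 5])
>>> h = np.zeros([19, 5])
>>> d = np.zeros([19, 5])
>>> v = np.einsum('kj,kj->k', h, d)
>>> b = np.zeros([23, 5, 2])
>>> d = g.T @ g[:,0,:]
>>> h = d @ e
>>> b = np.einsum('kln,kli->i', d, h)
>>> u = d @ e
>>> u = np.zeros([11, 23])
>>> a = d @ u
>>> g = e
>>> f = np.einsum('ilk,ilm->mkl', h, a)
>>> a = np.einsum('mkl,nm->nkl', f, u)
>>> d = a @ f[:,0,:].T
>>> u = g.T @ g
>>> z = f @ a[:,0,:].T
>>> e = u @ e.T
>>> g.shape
(11, 5)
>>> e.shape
(5, 11)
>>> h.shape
(11, 19, 5)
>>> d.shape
(11, 5, 23)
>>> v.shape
(19,)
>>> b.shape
(5,)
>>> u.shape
(5, 5)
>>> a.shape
(11, 5, 19)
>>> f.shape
(23, 5, 19)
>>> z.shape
(23, 5, 11)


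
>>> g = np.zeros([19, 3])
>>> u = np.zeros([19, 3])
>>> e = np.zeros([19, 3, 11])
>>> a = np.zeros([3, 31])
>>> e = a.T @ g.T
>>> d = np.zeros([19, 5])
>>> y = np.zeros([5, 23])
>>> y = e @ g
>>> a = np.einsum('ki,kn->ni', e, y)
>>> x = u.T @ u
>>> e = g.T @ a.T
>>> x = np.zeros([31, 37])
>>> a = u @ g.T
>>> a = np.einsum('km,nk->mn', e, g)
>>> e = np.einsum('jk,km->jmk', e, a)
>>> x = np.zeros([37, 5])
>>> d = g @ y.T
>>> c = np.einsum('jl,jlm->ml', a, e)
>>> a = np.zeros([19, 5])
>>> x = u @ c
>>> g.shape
(19, 3)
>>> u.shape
(19, 3)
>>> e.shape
(3, 19, 3)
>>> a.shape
(19, 5)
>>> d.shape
(19, 31)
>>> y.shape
(31, 3)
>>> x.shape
(19, 19)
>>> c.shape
(3, 19)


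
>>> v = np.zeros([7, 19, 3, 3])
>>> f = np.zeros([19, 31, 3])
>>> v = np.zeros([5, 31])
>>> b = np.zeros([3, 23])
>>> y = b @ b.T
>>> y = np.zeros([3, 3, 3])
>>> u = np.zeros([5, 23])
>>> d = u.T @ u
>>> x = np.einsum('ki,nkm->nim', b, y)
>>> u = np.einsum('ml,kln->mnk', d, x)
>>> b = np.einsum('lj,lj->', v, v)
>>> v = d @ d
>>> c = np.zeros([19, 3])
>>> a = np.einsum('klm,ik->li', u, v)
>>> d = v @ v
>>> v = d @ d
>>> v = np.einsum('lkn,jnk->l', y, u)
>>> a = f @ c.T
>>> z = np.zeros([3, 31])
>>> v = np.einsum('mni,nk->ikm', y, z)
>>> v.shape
(3, 31, 3)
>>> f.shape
(19, 31, 3)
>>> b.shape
()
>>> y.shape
(3, 3, 3)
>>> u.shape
(23, 3, 3)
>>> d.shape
(23, 23)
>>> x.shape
(3, 23, 3)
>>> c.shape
(19, 3)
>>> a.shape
(19, 31, 19)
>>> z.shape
(3, 31)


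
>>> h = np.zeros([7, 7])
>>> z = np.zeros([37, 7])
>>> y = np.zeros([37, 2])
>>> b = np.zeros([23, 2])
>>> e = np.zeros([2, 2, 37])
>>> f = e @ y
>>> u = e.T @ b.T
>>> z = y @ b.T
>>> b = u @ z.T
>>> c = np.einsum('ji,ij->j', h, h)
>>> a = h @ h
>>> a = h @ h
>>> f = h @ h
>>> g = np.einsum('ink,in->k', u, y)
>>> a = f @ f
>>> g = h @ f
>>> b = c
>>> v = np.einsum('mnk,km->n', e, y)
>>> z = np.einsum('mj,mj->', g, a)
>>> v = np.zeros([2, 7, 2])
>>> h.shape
(7, 7)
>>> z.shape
()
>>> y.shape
(37, 2)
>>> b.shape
(7,)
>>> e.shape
(2, 2, 37)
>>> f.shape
(7, 7)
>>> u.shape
(37, 2, 23)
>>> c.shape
(7,)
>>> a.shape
(7, 7)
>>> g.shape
(7, 7)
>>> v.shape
(2, 7, 2)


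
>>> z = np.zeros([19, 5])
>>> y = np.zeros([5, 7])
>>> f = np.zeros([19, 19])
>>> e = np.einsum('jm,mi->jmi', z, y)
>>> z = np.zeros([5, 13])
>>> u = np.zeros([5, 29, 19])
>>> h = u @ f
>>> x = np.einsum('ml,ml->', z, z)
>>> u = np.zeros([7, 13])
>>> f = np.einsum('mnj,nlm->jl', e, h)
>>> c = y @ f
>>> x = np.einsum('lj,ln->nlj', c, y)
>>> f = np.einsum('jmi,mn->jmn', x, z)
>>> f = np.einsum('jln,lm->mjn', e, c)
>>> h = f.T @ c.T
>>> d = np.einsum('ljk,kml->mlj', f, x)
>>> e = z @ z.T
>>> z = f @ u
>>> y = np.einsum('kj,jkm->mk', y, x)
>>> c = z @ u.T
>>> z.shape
(29, 19, 13)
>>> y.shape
(29, 5)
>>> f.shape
(29, 19, 7)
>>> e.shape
(5, 5)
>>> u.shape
(7, 13)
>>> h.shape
(7, 19, 5)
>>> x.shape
(7, 5, 29)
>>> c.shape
(29, 19, 7)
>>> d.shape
(5, 29, 19)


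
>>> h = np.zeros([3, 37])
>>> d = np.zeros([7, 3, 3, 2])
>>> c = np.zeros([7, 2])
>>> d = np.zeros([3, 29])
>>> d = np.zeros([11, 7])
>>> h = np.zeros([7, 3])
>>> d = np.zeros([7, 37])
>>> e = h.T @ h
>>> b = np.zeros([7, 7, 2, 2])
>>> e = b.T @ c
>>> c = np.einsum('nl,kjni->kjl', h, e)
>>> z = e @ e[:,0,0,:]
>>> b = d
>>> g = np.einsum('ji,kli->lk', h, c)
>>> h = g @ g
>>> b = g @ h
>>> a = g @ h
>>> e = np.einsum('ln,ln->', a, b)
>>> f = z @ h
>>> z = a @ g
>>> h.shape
(2, 2)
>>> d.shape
(7, 37)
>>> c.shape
(2, 2, 3)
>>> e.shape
()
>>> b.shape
(2, 2)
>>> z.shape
(2, 2)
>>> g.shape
(2, 2)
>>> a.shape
(2, 2)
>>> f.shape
(2, 2, 7, 2)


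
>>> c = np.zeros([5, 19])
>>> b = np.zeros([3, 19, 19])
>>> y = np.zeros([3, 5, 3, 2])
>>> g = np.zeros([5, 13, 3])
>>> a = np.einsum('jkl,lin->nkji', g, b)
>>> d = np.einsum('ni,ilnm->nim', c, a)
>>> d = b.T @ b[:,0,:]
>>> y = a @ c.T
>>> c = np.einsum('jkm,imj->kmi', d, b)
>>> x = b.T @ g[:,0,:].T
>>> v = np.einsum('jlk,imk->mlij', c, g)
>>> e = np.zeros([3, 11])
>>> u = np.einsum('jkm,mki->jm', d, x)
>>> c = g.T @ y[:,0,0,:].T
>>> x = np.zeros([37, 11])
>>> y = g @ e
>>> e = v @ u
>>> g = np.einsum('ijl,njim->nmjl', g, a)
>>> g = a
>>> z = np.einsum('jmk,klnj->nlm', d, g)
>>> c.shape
(3, 13, 19)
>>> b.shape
(3, 19, 19)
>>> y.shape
(5, 13, 11)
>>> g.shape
(19, 13, 5, 19)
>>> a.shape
(19, 13, 5, 19)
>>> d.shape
(19, 19, 19)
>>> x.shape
(37, 11)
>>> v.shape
(13, 19, 5, 19)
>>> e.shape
(13, 19, 5, 19)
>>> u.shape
(19, 19)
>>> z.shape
(5, 13, 19)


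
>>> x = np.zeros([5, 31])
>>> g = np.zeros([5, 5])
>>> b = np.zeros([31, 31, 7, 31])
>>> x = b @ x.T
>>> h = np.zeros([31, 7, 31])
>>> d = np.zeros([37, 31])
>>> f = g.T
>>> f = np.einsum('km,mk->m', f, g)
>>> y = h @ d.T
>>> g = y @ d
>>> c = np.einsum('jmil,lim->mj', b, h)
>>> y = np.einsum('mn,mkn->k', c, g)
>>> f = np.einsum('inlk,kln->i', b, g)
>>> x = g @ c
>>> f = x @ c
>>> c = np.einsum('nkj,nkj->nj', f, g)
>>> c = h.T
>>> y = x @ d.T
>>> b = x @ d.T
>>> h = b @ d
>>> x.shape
(31, 7, 31)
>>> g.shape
(31, 7, 31)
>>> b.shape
(31, 7, 37)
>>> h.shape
(31, 7, 31)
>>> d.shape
(37, 31)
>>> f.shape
(31, 7, 31)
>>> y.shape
(31, 7, 37)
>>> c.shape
(31, 7, 31)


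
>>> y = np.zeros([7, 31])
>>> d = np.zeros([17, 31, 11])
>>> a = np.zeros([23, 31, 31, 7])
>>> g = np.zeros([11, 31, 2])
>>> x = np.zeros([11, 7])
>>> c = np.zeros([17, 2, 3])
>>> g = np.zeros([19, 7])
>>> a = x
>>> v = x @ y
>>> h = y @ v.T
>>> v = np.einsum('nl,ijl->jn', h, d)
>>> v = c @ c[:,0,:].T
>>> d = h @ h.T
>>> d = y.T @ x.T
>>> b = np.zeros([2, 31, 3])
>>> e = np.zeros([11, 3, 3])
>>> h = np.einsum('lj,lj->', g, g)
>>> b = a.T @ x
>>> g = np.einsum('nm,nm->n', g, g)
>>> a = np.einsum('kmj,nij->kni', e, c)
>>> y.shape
(7, 31)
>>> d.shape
(31, 11)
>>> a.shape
(11, 17, 2)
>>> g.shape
(19,)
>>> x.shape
(11, 7)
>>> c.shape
(17, 2, 3)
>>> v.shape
(17, 2, 17)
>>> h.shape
()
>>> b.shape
(7, 7)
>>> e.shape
(11, 3, 3)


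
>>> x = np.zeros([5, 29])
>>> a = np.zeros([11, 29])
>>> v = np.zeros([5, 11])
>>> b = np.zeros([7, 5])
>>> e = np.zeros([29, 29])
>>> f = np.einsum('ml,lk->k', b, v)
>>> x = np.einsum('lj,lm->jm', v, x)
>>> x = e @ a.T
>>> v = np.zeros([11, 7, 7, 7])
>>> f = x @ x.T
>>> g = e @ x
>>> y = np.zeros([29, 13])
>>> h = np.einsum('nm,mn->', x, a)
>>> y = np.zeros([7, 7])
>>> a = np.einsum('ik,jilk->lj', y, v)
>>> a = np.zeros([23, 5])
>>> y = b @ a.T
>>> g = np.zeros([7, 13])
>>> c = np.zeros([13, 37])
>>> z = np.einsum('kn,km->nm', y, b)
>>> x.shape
(29, 11)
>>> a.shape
(23, 5)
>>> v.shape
(11, 7, 7, 7)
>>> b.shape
(7, 5)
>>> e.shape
(29, 29)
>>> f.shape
(29, 29)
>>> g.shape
(7, 13)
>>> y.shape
(7, 23)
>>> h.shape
()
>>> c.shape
(13, 37)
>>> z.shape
(23, 5)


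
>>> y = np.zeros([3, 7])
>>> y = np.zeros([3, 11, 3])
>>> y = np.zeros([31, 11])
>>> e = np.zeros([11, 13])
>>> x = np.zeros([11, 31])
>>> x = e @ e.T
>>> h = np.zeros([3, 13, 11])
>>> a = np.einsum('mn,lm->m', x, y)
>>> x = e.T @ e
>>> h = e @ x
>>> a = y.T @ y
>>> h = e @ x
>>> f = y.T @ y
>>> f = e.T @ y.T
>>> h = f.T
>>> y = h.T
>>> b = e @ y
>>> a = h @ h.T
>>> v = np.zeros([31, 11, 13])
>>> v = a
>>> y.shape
(13, 31)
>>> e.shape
(11, 13)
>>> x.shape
(13, 13)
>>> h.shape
(31, 13)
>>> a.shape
(31, 31)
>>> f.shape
(13, 31)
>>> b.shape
(11, 31)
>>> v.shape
(31, 31)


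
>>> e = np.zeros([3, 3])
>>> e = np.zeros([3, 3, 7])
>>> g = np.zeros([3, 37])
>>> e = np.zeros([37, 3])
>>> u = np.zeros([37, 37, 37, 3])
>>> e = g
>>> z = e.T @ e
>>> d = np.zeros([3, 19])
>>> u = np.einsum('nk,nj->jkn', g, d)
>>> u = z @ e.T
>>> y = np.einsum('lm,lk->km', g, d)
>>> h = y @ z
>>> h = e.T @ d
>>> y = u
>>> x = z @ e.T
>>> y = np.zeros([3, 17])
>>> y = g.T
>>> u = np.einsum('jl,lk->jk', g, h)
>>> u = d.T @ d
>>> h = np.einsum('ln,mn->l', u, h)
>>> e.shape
(3, 37)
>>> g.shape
(3, 37)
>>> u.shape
(19, 19)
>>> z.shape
(37, 37)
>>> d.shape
(3, 19)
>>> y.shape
(37, 3)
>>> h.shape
(19,)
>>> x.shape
(37, 3)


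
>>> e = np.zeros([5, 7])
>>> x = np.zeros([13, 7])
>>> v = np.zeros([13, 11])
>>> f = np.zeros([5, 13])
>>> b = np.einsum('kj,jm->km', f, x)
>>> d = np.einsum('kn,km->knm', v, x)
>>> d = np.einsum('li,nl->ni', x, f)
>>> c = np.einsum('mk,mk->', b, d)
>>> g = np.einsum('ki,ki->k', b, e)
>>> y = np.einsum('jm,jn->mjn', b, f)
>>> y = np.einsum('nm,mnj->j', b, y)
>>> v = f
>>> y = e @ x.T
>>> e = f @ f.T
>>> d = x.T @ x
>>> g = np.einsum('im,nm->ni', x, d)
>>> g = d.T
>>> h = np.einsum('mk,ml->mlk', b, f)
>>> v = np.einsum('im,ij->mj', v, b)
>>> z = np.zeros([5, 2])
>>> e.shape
(5, 5)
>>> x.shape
(13, 7)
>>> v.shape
(13, 7)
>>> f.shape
(5, 13)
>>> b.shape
(5, 7)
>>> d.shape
(7, 7)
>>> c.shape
()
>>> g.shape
(7, 7)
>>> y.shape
(5, 13)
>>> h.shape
(5, 13, 7)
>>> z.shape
(5, 2)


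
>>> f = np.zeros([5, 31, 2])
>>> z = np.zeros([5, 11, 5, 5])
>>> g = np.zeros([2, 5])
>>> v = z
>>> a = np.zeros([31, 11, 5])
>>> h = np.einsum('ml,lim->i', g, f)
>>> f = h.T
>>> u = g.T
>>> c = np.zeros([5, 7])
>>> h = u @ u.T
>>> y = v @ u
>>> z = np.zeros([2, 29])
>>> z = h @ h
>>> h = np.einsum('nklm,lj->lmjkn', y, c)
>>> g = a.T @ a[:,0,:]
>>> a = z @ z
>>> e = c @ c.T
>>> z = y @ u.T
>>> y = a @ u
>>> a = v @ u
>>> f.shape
(31,)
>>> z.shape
(5, 11, 5, 5)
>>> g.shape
(5, 11, 5)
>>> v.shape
(5, 11, 5, 5)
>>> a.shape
(5, 11, 5, 2)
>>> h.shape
(5, 2, 7, 11, 5)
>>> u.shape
(5, 2)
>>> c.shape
(5, 7)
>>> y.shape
(5, 2)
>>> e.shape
(5, 5)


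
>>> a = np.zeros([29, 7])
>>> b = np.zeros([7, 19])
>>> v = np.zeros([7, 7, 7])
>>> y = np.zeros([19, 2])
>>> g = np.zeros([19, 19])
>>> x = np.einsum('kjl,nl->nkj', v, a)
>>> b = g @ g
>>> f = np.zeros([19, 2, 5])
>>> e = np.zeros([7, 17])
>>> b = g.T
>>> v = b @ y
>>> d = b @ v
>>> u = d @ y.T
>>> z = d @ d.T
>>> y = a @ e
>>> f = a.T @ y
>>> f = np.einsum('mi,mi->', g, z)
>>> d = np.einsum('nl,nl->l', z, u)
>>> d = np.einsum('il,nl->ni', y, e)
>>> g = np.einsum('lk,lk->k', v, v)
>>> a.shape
(29, 7)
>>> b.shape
(19, 19)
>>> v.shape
(19, 2)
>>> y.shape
(29, 17)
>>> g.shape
(2,)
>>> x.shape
(29, 7, 7)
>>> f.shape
()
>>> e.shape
(7, 17)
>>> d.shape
(7, 29)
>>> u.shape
(19, 19)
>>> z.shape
(19, 19)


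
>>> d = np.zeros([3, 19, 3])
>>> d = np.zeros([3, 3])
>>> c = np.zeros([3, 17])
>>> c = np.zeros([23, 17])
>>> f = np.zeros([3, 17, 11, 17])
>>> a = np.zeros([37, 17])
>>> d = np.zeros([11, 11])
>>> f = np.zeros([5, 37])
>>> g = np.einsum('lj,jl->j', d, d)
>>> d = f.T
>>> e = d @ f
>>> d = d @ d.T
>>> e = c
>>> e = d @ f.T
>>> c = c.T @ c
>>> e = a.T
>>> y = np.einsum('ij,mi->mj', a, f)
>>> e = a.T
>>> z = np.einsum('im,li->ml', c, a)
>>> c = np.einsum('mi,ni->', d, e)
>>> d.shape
(37, 37)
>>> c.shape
()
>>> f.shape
(5, 37)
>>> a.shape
(37, 17)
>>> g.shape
(11,)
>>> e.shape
(17, 37)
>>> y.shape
(5, 17)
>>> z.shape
(17, 37)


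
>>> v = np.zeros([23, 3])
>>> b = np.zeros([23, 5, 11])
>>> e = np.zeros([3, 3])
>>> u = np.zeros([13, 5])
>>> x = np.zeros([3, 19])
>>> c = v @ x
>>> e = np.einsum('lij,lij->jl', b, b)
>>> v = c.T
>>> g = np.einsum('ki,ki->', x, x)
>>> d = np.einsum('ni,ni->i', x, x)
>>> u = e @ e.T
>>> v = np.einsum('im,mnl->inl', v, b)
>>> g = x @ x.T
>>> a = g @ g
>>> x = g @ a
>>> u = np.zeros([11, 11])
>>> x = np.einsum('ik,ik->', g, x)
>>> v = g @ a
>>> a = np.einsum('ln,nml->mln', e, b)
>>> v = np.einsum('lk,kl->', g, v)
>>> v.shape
()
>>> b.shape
(23, 5, 11)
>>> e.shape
(11, 23)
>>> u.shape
(11, 11)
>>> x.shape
()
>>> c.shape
(23, 19)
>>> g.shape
(3, 3)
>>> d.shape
(19,)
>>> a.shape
(5, 11, 23)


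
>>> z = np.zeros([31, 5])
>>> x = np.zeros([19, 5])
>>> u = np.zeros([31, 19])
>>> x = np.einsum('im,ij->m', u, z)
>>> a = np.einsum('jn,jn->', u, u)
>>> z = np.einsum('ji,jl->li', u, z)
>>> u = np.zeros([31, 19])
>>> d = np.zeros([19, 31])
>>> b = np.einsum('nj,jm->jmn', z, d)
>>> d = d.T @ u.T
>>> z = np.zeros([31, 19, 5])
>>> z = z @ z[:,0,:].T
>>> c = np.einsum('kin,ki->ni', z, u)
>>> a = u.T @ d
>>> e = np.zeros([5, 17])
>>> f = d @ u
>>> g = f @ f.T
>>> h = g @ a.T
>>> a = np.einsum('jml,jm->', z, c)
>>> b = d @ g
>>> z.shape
(31, 19, 31)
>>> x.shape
(19,)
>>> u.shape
(31, 19)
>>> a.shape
()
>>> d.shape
(31, 31)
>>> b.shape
(31, 31)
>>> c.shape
(31, 19)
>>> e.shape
(5, 17)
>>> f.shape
(31, 19)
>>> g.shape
(31, 31)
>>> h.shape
(31, 19)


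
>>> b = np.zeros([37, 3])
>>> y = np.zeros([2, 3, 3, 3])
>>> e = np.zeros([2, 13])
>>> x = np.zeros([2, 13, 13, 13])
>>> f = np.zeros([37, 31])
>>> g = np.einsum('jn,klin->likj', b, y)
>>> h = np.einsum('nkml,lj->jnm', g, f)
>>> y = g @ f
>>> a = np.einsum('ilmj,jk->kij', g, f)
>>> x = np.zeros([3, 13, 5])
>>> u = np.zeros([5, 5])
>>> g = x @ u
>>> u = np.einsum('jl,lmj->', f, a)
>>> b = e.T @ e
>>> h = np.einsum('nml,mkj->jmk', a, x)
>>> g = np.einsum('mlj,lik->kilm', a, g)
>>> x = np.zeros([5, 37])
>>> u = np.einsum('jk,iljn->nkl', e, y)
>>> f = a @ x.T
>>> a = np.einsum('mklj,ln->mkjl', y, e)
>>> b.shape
(13, 13)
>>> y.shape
(3, 3, 2, 31)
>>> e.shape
(2, 13)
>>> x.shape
(5, 37)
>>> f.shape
(31, 3, 5)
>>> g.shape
(5, 13, 3, 31)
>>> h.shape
(5, 3, 13)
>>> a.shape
(3, 3, 31, 2)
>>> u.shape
(31, 13, 3)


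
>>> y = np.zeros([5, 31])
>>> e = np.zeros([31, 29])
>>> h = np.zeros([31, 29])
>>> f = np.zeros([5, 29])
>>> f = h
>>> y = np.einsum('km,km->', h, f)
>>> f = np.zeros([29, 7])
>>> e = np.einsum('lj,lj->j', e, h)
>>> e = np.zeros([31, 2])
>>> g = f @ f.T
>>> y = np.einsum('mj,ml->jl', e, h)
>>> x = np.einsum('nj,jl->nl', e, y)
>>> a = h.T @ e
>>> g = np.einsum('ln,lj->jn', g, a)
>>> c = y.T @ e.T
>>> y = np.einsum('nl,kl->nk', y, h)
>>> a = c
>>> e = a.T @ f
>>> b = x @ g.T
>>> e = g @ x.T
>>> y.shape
(2, 31)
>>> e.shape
(2, 31)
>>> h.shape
(31, 29)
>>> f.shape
(29, 7)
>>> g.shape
(2, 29)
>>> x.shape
(31, 29)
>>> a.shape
(29, 31)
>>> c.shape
(29, 31)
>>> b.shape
(31, 2)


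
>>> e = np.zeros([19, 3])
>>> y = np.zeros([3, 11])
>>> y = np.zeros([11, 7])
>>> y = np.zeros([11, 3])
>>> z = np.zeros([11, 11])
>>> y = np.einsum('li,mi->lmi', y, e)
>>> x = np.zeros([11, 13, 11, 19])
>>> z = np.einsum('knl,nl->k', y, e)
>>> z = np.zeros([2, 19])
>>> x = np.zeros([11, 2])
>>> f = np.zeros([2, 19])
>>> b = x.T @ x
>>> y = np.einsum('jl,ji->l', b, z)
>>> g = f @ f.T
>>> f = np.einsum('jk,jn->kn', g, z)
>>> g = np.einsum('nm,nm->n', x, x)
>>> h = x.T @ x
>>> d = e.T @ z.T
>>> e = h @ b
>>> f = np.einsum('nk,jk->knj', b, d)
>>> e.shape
(2, 2)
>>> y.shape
(2,)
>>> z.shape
(2, 19)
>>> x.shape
(11, 2)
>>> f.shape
(2, 2, 3)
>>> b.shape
(2, 2)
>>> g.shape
(11,)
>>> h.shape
(2, 2)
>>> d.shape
(3, 2)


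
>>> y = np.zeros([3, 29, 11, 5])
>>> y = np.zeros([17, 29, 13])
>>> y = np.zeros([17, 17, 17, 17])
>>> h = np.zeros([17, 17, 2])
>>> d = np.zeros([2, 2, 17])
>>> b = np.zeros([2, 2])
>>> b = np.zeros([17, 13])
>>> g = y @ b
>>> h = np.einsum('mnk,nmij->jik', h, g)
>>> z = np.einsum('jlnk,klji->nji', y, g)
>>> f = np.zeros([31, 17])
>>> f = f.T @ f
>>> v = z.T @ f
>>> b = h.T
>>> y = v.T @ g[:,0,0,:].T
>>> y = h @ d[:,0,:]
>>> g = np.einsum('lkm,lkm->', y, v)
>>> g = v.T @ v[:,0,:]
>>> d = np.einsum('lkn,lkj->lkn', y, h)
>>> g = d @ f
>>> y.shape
(13, 17, 17)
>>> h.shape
(13, 17, 2)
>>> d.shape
(13, 17, 17)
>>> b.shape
(2, 17, 13)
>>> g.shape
(13, 17, 17)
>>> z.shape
(17, 17, 13)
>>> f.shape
(17, 17)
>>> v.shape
(13, 17, 17)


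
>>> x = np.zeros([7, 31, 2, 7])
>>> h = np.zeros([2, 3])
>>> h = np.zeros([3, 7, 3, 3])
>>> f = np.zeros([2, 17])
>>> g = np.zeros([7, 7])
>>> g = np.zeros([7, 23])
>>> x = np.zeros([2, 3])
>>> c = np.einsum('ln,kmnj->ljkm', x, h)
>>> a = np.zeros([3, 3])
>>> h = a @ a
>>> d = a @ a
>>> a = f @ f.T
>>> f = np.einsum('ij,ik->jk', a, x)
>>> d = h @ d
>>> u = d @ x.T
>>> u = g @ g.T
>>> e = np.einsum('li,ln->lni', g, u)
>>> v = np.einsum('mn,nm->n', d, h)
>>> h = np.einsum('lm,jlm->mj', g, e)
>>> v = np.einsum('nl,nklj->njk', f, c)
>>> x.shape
(2, 3)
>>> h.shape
(23, 7)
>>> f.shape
(2, 3)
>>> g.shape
(7, 23)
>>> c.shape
(2, 3, 3, 7)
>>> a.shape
(2, 2)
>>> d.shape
(3, 3)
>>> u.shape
(7, 7)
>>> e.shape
(7, 7, 23)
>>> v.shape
(2, 7, 3)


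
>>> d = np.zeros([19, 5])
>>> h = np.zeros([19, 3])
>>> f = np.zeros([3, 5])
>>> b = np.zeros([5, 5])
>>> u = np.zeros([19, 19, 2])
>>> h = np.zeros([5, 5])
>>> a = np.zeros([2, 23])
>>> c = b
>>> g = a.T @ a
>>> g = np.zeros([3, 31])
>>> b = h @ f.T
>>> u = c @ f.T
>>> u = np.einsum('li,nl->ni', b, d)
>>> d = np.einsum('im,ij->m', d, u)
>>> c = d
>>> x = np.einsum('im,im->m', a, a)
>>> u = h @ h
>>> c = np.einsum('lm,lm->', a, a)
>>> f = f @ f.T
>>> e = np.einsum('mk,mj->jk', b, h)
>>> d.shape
(5,)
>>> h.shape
(5, 5)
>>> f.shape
(3, 3)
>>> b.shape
(5, 3)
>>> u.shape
(5, 5)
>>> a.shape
(2, 23)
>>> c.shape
()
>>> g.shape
(3, 31)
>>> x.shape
(23,)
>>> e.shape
(5, 3)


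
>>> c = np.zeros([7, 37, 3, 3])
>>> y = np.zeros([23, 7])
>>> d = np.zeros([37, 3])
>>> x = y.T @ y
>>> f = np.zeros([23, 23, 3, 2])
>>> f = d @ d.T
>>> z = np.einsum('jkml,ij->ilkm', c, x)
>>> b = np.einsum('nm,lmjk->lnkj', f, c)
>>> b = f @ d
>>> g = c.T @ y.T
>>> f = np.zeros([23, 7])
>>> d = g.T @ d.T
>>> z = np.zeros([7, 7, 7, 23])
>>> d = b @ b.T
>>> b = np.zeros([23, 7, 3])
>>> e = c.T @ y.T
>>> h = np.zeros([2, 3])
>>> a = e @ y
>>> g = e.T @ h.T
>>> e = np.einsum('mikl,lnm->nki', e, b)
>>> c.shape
(7, 37, 3, 3)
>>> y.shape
(23, 7)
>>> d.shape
(37, 37)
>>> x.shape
(7, 7)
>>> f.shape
(23, 7)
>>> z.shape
(7, 7, 7, 23)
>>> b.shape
(23, 7, 3)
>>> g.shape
(23, 37, 3, 2)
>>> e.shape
(7, 37, 3)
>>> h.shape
(2, 3)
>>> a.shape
(3, 3, 37, 7)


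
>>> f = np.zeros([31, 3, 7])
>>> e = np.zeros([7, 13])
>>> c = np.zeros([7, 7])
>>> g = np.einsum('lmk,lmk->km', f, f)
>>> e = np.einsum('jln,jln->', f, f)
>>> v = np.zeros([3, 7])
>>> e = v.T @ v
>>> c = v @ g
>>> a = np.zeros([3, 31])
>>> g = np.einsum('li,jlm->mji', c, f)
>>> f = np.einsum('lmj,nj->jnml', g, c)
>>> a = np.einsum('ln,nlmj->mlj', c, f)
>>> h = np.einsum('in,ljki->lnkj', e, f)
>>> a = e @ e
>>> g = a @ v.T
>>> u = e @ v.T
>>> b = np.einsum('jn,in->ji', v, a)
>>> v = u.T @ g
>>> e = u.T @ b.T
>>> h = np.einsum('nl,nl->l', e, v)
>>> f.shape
(3, 3, 31, 7)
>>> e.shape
(3, 3)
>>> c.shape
(3, 3)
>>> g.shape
(7, 3)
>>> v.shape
(3, 3)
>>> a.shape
(7, 7)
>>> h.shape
(3,)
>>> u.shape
(7, 3)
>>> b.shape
(3, 7)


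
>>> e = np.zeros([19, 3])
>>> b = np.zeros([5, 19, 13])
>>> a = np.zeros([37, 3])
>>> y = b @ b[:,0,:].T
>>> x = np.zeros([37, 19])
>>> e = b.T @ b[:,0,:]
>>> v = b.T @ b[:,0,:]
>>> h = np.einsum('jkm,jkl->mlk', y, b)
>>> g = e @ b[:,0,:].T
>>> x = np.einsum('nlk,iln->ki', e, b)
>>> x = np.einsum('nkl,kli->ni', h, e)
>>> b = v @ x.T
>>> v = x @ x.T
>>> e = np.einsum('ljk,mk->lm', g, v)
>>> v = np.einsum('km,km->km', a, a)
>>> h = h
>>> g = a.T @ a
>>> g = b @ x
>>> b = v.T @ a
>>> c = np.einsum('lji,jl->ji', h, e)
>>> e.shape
(13, 5)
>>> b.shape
(3, 3)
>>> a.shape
(37, 3)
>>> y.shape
(5, 19, 5)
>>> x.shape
(5, 13)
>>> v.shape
(37, 3)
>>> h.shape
(5, 13, 19)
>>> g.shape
(13, 19, 13)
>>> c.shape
(13, 19)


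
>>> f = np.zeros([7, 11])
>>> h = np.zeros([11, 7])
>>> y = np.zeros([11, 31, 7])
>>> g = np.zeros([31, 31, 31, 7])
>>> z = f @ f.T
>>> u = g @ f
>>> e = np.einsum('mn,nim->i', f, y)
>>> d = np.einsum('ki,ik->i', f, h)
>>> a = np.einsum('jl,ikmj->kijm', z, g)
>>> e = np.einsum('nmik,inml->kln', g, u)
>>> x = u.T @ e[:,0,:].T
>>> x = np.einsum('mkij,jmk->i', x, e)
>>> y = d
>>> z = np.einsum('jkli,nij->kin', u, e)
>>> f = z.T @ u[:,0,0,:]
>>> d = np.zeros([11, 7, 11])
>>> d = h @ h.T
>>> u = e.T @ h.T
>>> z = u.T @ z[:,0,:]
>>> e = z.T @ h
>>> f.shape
(7, 11, 11)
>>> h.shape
(11, 7)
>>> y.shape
(11,)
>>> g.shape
(31, 31, 31, 7)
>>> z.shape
(11, 11, 7)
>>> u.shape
(31, 11, 11)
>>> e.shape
(7, 11, 7)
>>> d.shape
(11, 11)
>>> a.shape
(31, 31, 7, 31)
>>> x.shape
(31,)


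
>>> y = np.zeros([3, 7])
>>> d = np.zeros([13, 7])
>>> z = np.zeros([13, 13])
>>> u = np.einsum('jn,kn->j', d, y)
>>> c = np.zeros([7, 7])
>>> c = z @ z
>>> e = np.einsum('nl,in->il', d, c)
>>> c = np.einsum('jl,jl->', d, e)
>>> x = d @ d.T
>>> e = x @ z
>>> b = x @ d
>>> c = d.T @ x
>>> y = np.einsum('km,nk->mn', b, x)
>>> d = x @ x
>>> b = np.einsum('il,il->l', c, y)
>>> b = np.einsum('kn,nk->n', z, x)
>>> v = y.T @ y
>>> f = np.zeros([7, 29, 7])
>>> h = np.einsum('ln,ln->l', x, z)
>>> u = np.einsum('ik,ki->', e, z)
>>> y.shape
(7, 13)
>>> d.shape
(13, 13)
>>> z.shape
(13, 13)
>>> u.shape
()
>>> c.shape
(7, 13)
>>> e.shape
(13, 13)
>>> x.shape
(13, 13)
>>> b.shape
(13,)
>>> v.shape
(13, 13)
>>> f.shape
(7, 29, 7)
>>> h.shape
(13,)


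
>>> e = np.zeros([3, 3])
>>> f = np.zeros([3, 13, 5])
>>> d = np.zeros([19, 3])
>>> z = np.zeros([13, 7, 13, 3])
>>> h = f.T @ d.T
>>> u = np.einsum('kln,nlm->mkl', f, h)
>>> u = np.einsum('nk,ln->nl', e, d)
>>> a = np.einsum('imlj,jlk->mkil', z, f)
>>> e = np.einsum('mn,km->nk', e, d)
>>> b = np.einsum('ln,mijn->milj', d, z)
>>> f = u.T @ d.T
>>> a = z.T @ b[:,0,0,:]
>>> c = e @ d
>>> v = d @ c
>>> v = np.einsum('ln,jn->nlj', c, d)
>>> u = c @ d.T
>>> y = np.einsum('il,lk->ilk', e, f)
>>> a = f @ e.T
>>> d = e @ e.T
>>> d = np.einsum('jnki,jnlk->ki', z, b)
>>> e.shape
(3, 19)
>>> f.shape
(19, 19)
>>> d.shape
(13, 3)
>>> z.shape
(13, 7, 13, 3)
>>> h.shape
(5, 13, 19)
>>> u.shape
(3, 19)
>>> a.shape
(19, 3)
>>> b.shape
(13, 7, 19, 13)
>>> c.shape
(3, 3)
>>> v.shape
(3, 3, 19)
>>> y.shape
(3, 19, 19)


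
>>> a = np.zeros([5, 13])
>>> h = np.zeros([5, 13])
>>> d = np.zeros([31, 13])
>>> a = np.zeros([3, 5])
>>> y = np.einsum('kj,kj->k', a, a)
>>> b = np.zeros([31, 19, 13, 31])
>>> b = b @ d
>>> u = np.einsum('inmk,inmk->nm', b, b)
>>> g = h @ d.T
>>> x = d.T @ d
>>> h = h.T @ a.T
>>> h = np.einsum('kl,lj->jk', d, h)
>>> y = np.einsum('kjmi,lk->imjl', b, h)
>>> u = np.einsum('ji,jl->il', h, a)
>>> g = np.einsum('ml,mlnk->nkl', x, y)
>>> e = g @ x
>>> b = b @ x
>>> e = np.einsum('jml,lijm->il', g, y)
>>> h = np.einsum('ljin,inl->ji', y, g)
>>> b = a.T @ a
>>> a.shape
(3, 5)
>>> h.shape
(13, 19)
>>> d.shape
(31, 13)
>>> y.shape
(13, 13, 19, 3)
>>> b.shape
(5, 5)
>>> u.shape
(31, 5)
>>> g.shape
(19, 3, 13)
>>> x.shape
(13, 13)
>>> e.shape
(13, 13)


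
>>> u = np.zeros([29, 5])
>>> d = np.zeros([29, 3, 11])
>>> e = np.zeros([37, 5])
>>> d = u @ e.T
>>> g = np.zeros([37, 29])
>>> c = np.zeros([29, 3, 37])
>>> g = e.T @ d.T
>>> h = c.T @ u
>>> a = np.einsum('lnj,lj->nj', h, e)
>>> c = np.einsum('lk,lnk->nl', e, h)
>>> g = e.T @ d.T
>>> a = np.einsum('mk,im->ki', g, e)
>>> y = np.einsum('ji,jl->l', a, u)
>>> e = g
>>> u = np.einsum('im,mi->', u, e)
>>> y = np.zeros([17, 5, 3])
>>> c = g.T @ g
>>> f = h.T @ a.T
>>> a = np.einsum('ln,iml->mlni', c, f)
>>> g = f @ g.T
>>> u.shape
()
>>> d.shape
(29, 37)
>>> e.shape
(5, 29)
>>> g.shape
(5, 3, 5)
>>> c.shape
(29, 29)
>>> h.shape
(37, 3, 5)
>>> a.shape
(3, 29, 29, 5)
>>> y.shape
(17, 5, 3)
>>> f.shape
(5, 3, 29)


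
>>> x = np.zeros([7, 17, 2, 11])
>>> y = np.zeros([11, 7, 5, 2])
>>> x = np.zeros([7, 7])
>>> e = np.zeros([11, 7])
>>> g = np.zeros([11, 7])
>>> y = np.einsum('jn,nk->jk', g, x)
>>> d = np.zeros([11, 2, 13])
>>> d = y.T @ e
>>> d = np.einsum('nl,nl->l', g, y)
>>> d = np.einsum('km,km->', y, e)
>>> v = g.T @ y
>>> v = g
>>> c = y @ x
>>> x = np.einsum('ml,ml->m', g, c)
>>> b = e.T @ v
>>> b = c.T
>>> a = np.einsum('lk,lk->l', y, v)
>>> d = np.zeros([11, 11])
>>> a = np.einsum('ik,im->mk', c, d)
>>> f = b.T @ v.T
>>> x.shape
(11,)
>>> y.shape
(11, 7)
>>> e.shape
(11, 7)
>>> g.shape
(11, 7)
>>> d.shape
(11, 11)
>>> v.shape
(11, 7)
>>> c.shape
(11, 7)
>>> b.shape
(7, 11)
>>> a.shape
(11, 7)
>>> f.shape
(11, 11)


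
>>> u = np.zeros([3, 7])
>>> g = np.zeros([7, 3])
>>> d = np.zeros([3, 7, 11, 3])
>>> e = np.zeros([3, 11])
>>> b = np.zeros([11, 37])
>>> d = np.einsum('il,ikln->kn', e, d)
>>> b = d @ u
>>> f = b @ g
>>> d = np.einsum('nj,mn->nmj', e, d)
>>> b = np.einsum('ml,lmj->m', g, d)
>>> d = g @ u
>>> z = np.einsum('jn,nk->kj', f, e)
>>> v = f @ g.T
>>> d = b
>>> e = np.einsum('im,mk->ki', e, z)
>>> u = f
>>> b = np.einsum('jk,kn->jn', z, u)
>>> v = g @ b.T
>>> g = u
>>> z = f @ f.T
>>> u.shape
(7, 3)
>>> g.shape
(7, 3)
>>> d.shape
(7,)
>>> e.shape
(7, 3)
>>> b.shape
(11, 3)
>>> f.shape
(7, 3)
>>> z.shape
(7, 7)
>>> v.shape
(7, 11)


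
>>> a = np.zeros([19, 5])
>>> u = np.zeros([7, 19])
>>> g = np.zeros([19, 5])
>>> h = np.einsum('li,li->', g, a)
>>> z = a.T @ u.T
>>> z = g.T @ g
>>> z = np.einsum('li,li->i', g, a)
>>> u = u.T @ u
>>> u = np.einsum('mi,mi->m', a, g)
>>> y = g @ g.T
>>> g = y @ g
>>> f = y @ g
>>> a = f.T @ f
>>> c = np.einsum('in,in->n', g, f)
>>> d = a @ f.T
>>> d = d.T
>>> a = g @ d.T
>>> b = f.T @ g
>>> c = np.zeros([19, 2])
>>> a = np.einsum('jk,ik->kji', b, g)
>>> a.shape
(5, 5, 19)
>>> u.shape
(19,)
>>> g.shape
(19, 5)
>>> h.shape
()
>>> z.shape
(5,)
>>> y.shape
(19, 19)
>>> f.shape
(19, 5)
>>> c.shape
(19, 2)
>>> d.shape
(19, 5)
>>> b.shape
(5, 5)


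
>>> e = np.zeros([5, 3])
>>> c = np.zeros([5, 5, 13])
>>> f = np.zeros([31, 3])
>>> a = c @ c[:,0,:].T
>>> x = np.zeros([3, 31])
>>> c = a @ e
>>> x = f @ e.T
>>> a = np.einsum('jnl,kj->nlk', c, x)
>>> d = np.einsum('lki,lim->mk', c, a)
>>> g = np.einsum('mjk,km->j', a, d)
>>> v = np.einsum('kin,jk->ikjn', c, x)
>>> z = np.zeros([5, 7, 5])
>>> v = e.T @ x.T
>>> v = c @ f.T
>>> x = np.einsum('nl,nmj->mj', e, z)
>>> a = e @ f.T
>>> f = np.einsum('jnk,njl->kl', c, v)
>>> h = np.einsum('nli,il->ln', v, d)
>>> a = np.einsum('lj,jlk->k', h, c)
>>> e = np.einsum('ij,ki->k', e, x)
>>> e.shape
(7,)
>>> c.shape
(5, 5, 3)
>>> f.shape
(3, 31)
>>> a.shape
(3,)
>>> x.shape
(7, 5)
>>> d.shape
(31, 5)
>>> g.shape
(3,)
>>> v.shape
(5, 5, 31)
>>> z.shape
(5, 7, 5)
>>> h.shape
(5, 5)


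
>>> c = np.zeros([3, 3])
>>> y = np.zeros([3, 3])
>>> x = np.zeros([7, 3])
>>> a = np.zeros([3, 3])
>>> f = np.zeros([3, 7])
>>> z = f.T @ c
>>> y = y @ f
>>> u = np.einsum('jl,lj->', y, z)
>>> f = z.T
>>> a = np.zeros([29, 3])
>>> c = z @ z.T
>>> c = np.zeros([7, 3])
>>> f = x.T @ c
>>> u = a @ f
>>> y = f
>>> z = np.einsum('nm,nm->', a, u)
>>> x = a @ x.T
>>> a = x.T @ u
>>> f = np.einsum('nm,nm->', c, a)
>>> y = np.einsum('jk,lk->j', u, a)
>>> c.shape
(7, 3)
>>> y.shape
(29,)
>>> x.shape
(29, 7)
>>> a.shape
(7, 3)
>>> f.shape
()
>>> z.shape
()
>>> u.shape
(29, 3)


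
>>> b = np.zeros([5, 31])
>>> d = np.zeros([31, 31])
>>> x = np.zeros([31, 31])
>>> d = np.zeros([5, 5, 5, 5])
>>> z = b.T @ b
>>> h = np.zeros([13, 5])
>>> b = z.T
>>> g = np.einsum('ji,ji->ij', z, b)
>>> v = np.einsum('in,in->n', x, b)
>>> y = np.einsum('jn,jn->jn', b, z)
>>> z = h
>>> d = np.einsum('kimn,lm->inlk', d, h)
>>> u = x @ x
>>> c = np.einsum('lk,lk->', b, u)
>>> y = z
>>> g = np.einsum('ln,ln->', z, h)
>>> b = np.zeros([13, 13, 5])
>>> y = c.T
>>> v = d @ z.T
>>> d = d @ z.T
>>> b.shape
(13, 13, 5)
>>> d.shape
(5, 5, 13, 13)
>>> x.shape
(31, 31)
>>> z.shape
(13, 5)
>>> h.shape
(13, 5)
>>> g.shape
()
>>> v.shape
(5, 5, 13, 13)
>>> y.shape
()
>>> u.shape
(31, 31)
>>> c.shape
()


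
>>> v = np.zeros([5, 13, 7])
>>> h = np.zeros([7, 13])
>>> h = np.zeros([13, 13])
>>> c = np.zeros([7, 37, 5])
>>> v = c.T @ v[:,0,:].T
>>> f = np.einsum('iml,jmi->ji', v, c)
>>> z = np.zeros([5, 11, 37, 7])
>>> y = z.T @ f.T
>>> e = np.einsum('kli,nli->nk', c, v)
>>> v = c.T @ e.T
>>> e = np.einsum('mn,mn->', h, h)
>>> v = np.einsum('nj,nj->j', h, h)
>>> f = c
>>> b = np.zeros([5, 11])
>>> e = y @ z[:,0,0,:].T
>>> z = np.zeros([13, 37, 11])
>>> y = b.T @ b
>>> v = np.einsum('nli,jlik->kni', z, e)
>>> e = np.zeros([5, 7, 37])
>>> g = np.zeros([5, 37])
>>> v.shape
(5, 13, 11)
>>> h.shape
(13, 13)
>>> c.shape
(7, 37, 5)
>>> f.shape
(7, 37, 5)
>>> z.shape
(13, 37, 11)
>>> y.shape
(11, 11)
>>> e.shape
(5, 7, 37)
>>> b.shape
(5, 11)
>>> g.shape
(5, 37)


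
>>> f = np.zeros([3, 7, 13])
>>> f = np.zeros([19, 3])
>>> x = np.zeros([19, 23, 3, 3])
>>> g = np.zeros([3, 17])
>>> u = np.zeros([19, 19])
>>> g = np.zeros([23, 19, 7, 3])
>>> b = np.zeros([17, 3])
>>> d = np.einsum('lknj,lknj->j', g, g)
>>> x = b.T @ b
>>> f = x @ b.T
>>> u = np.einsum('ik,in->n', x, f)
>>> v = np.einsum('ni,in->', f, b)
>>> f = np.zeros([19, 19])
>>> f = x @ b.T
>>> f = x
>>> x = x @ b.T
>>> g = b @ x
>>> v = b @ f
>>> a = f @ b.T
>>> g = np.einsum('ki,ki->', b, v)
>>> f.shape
(3, 3)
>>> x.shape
(3, 17)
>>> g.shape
()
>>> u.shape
(17,)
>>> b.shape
(17, 3)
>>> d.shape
(3,)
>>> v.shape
(17, 3)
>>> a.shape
(3, 17)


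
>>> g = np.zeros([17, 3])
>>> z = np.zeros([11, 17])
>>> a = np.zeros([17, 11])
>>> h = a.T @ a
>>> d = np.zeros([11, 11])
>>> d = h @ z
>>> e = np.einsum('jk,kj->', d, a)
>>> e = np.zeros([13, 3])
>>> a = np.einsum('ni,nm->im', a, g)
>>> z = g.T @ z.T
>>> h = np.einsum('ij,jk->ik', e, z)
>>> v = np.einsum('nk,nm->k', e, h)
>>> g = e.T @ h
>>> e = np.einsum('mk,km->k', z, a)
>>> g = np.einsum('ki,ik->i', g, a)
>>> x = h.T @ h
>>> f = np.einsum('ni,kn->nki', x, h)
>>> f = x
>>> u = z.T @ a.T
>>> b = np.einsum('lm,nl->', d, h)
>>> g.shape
(11,)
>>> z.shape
(3, 11)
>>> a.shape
(11, 3)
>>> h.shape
(13, 11)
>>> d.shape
(11, 17)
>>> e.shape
(11,)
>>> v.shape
(3,)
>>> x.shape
(11, 11)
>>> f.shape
(11, 11)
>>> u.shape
(11, 11)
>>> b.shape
()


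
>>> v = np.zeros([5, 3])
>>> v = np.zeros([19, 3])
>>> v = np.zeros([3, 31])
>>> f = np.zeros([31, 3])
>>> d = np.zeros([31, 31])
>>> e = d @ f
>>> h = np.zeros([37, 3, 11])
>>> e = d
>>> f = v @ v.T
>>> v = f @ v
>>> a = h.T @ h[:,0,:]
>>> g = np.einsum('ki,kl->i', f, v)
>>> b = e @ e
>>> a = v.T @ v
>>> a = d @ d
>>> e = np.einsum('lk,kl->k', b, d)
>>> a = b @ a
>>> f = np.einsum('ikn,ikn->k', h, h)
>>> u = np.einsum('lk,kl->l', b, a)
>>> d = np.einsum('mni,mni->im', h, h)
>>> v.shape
(3, 31)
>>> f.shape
(3,)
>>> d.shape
(11, 37)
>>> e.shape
(31,)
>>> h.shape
(37, 3, 11)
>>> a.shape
(31, 31)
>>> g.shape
(3,)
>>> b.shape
(31, 31)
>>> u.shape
(31,)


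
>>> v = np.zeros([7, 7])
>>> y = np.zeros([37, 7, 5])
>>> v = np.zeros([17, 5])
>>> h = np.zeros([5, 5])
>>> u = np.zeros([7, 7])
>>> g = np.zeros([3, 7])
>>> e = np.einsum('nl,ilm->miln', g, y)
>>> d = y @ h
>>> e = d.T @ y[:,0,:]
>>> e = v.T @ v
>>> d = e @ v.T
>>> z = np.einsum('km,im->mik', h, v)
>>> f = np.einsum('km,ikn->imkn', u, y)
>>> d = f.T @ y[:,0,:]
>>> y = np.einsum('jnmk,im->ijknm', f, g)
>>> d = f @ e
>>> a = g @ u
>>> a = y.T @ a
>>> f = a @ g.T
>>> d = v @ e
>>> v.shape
(17, 5)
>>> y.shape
(3, 37, 5, 7, 7)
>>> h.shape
(5, 5)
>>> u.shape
(7, 7)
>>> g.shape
(3, 7)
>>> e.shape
(5, 5)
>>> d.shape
(17, 5)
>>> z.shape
(5, 17, 5)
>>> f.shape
(7, 7, 5, 37, 3)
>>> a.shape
(7, 7, 5, 37, 7)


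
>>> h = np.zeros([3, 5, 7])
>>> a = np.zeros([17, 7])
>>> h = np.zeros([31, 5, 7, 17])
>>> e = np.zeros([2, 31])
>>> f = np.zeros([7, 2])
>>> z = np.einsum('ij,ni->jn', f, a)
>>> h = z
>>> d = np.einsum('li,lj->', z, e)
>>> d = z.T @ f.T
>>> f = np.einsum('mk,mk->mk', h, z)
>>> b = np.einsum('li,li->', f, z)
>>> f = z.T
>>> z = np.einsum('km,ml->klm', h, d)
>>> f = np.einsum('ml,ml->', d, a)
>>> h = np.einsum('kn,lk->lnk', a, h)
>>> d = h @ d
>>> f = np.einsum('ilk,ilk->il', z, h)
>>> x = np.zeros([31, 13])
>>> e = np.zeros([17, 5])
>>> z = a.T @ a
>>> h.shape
(2, 7, 17)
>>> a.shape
(17, 7)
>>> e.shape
(17, 5)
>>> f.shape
(2, 7)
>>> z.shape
(7, 7)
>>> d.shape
(2, 7, 7)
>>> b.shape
()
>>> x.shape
(31, 13)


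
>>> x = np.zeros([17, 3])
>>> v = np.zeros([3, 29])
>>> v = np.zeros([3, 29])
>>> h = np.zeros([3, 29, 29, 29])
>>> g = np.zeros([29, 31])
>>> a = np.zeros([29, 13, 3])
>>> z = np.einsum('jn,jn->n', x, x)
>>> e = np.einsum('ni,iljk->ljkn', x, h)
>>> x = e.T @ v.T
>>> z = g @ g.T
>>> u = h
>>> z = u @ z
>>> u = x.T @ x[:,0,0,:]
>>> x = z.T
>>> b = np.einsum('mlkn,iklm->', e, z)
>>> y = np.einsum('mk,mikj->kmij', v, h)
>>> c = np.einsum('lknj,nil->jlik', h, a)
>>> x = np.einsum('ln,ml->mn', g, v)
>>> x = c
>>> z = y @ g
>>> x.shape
(29, 3, 13, 29)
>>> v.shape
(3, 29)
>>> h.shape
(3, 29, 29, 29)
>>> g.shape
(29, 31)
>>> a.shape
(29, 13, 3)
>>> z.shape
(29, 3, 29, 31)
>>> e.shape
(29, 29, 29, 17)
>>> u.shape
(3, 29, 29, 3)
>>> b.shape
()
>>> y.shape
(29, 3, 29, 29)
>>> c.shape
(29, 3, 13, 29)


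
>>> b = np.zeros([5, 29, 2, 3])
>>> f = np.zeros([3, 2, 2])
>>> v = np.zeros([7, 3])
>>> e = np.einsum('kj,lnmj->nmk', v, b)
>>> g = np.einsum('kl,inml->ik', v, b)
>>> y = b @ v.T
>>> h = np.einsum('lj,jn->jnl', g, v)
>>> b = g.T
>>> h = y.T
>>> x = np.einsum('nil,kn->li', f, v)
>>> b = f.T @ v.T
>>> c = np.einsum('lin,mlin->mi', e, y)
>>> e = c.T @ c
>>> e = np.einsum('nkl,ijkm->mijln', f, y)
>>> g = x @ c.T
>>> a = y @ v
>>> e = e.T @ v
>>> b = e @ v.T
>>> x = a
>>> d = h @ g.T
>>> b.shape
(3, 2, 29, 5, 7)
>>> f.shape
(3, 2, 2)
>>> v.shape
(7, 3)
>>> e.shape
(3, 2, 29, 5, 3)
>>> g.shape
(2, 5)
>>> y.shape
(5, 29, 2, 7)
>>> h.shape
(7, 2, 29, 5)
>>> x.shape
(5, 29, 2, 3)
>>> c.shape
(5, 2)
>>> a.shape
(5, 29, 2, 3)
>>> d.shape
(7, 2, 29, 2)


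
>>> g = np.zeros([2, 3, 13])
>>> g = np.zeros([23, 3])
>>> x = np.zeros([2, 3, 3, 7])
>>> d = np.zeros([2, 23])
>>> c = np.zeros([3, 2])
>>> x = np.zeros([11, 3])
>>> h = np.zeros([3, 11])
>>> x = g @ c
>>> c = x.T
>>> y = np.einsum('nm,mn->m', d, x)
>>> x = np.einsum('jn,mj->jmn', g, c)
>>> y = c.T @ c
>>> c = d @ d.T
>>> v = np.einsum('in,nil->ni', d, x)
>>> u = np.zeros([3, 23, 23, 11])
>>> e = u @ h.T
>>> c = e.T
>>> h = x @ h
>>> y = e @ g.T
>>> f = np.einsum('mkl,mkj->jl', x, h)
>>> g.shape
(23, 3)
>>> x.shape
(23, 2, 3)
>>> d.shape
(2, 23)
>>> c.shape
(3, 23, 23, 3)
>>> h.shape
(23, 2, 11)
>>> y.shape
(3, 23, 23, 23)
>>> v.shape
(23, 2)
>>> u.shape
(3, 23, 23, 11)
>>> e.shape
(3, 23, 23, 3)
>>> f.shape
(11, 3)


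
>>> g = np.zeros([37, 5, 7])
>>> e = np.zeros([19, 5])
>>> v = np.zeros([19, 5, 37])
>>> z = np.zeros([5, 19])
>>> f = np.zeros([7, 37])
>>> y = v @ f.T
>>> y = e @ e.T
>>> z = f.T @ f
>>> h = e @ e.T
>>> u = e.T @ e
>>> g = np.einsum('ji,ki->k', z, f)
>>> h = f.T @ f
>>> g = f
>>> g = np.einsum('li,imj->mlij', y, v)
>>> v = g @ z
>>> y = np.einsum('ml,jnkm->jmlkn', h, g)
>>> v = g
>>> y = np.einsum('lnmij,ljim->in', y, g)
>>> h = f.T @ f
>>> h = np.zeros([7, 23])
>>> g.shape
(5, 19, 19, 37)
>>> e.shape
(19, 5)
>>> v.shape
(5, 19, 19, 37)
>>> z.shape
(37, 37)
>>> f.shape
(7, 37)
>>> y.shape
(19, 37)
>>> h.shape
(7, 23)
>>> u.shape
(5, 5)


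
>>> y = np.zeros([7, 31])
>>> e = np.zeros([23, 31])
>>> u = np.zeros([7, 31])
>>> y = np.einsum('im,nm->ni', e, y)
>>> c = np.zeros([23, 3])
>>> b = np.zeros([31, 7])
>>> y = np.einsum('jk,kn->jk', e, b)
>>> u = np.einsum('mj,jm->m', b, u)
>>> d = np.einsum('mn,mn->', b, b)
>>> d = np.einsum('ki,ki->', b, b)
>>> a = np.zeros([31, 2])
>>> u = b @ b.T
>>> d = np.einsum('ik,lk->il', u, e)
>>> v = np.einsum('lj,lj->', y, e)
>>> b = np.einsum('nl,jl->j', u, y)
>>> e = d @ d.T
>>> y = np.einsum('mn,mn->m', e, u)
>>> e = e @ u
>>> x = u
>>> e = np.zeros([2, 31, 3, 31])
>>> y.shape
(31,)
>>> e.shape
(2, 31, 3, 31)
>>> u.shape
(31, 31)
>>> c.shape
(23, 3)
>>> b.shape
(23,)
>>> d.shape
(31, 23)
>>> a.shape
(31, 2)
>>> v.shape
()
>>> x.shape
(31, 31)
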